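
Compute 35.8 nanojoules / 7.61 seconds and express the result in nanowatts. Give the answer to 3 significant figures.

(35.8 × 10^-9) / (7.61) = 4.7043 × 10^-9 W

4.70 nanowatts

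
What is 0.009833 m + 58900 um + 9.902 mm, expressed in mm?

78.635 mm

In mm:
  0.009833 m = 0.009833e3 mm = 9.833
  58900 um = 58900e-3 mm = 58.9
  9.902 mm → 9.902
Sum: 9.833 + 58.9 + 9.902 = 78.635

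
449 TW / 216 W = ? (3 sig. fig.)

(449 × 10¹²) / (216) = 2.079 × 10¹²

2080000000000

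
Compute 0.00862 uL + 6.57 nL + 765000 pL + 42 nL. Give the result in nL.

In nL:
  0.00862 uL = 0.00862 × 10³ nL = 8.62
  6.57 nL → 6.57
  765000 pL = 765000 × 10⁻³ nL = 765
  42 nL → 42
Sum: 8.62 + 6.57 + 765 + 42 = 822.19

822.19 nL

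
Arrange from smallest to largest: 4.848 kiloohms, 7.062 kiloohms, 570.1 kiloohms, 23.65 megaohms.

4.848 kiloohms < 7.062 kiloohms < 570.1 kiloohms < 23.65 megaohms

4.848 kiloohms = 4848 ohms
7.062 kiloohms = 7062 ohms
570.1 kiloohms = 570100 ohms
23.65 megaohms = 23650000 ohms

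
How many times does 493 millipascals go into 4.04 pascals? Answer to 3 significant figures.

(4.04) / (493 × 10^-3) = 0.008195 × 10^3

8.19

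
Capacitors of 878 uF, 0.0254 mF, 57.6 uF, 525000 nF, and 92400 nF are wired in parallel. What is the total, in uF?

1578.4 uF

In uF:
  878 uF → 878
  0.0254 mF = 0.0254 × 10³ uF = 25.4
  57.6 uF → 57.6
  525000 nF = 525000 × 10⁻³ uF = 525
  92400 nF = 92400 × 10⁻³ uF = 92.4
Sum: 878 + 25.4 + 57.6 + 525 + 92.4 = 1578.4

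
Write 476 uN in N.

0.000476 N

micro = 10^-6, (no prefix) = 10^0; factor is 10^-6.
476 × 10^-6 = 0.000476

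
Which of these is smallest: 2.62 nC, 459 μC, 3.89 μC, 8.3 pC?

8.3 pC

2.62 nC = 0.00000000262 C
459 μC = 0.000459 C
3.89 μC = 0.00000389 C
8.3 pC = 0.0000000000083 C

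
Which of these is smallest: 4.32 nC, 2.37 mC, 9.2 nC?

4.32 nC = 0.00000000432 C
2.37 mC = 0.00237 C
9.2 nC = 0.0000000092 C

4.32 nC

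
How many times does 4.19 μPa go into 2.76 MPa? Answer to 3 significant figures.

659000000000

(2.76 × 10⁶) / (4.19 × 10⁻⁶) = 0.6587 × 10¹²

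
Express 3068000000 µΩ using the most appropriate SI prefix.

= 3.068 × 10³ Ω; 10³ is kilo.

3.068 kΩ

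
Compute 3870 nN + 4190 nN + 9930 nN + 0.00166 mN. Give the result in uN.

In uN:
  3870 nN = 3870 × 10^-3 uN = 3.87
  4190 nN = 4190 × 10^-3 uN = 4.19
  9930 nN = 9930 × 10^-3 uN = 9.93
  0.00166 mN = 0.00166 × 10^3 uN = 1.66
Sum: 3.87 + 4.19 + 9.93 + 1.66 = 19.65

19.65 uN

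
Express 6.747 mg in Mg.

milli = 1e-3, mega = 1e6; factor is 1e-9.
6.747 × 1e-9 = 0.000000006747

0.000000006747 Mg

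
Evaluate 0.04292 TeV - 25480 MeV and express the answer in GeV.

In GeV:
  0.04292 TeV = 0.04292 × 10^3 GeV = 42.92
  25480 MeV = 25480 × 10^-3 GeV = 25.48
Difference: 42.92 - 25.48 = 17.44

17.44 GeV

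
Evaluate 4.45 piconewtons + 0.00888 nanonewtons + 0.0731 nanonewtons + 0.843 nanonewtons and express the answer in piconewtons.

929.43 piconewtons

In piconewtons:
  4.45 piconewtons → 4.45
  0.00888 nanonewtons = 0.00888 × 10^3 piconewtons = 8.88
  0.0731 nanonewtons = 0.0731 × 10^3 piconewtons = 73.1
  0.843 nanonewtons = 0.843 × 10^3 piconewtons = 843
Sum: 4.45 + 8.88 + 73.1 + 843 = 929.43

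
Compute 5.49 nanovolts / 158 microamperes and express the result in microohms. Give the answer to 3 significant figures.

(5.49 × 10⁻⁹) / (158 × 10⁻⁶) = 0.034747 × 10⁻³ Ω

34.7 microohms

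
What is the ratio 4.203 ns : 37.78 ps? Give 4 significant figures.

(4.203 × 10⁻⁹) / (37.78 × 10⁻¹²) = 0.11125 × 10³

111.2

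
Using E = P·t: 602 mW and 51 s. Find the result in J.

30.702 J

602e-3 × 51 = 30702e-3 J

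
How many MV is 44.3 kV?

0.0443 MV

kilo = 10^3, mega = 10^6; factor is 10^-3.
44.3 × 10^-3 = 0.0443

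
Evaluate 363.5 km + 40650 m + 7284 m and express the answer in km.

411.434 km

In km:
  363.5 km → 363.5
  40650 m = 40650 × 10⁻³ km = 40.65
  7284 m = 7284 × 10⁻³ km = 7.284
Sum: 363.5 + 40.65 + 7.284 = 411.434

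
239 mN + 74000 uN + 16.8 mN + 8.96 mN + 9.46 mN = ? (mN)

In mN:
  239 mN → 239
  74000 uN = 74000e-3 mN = 74
  16.8 mN → 16.8
  8.96 mN → 8.96
  9.46 mN → 9.46
Sum: 239 + 74 + 16.8 + 8.96 + 9.46 = 348.22

348.22 mN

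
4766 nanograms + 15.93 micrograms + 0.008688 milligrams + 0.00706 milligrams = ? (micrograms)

In micrograms:
  4766 nanograms = 4766 × 10⁻³ micrograms = 4.766
  15.93 micrograms → 15.93
  0.008688 milligrams = 0.008688 × 10³ micrograms = 8.688
  0.00706 milligrams = 0.00706 × 10³ micrograms = 7.06
Sum: 4.766 + 15.93 + 8.688 + 7.06 = 36.444

36.444 micrograms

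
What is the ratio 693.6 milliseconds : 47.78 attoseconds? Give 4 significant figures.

(693.6 × 10⁻³) / (47.78 × 10⁻¹⁸) = 14.517 × 10¹⁵

14520000000000000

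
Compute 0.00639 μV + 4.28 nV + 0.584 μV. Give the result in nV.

594.67 nV

In nV:
  0.00639 μV = 0.00639 × 10^3 nV = 6.39
  4.28 nV → 4.28
  0.584 μV = 0.584 × 10^3 nV = 584
Sum: 6.39 + 4.28 + 584 = 594.67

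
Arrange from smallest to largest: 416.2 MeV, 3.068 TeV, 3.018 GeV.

416.2 MeV = 416200000 eV
3.068 TeV = 3068000000000 eV
3.018 GeV = 3018000000 eV

416.2 MeV < 3.018 GeV < 3.068 TeV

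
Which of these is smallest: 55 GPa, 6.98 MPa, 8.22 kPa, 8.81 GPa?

55 GPa = 55000000000 Pa
6.98 MPa = 6980000 Pa
8.22 kPa = 8220 Pa
8.81 GPa = 8810000000 Pa

8.22 kPa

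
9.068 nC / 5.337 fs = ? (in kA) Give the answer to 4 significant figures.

1699 kA

(9.068 × 10⁻⁹) / (5.337 × 10⁻¹⁵) = 1.69908 × 10⁶ A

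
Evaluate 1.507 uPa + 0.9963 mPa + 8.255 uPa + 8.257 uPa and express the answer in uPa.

1014.319 uPa

In uPa:
  1.507 uPa → 1.507
  0.9963 mPa = 0.9963 × 10^3 uPa = 996.3
  8.255 uPa → 8.255
  8.257 uPa → 8.257
Sum: 1.507 + 996.3 + 8.255 + 8.257 = 1014.319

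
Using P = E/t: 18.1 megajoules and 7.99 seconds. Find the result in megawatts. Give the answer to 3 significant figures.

(18.1e6) / (7.99) = 2.2653e6 W

2.27 megawatts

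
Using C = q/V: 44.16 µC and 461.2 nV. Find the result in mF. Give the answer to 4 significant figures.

(44.16 × 10⁻⁶) / (461.2 × 10⁻⁹) = 0.0957502 × 10³ F

95750 mF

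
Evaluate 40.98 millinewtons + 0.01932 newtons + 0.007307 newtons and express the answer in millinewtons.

67.607 millinewtons

In millinewtons:
  40.98 millinewtons → 40.98
  0.01932 newtons = 0.01932 × 10³ millinewtons = 19.32
  0.007307 newtons = 0.007307 × 10³ millinewtons = 7.307
Sum: 40.98 + 19.32 + 7.307 = 67.607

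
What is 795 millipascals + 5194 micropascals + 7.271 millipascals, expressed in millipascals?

807.465 millipascals

In millipascals:
  795 millipascals → 795
  5194 micropascals = 5194e-3 millipascals = 5.194
  7.271 millipascals → 7.271
Sum: 795 + 5.194 + 7.271 = 807.465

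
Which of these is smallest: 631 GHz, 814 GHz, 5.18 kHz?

631 GHz = 631000000000 Hz
814 GHz = 814000000000 Hz
5.18 kHz = 5180 Hz

5.18 kHz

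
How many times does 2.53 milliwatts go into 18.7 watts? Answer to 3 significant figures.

(18.7) / (2.53e-3) = 7.391e3

7390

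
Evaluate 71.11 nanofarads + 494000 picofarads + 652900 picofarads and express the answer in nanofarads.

In nanofarads:
  71.11 nanofarads → 71.11
  494000 picofarads = 494000 × 10⁻³ nanofarads = 494
  652900 picofarads = 652900 × 10⁻³ nanofarads = 652.9
Sum: 71.11 + 494 + 652.9 = 1218.01

1218.01 nanofarads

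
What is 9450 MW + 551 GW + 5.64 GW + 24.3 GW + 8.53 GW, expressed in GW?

In GW:
  9450 MW = 9450e-3 GW = 9.45
  551 GW → 551
  5.64 GW → 5.64
  24.3 GW → 24.3
  8.53 GW → 8.53
Sum: 9.45 + 551 + 5.64 + 24.3 + 8.53 = 598.92

598.92 GW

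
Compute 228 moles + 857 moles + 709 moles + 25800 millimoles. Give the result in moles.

1819.8 moles

In moles:
  228 moles → 228
  857 moles → 857
  709 moles → 709
  25800 millimoles = 25800 × 10^-3 moles = 25.8
Sum: 228 + 857 + 709 + 25.8 = 1819.8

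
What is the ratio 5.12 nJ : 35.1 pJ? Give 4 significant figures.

145.9

(5.12 × 10^-9) / (35.1 × 10^-12) = 0.14587 × 10^3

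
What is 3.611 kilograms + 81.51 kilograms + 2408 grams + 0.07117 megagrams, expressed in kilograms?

158.699 kilograms

In kilograms:
  3.611 kilograms → 3.611
  81.51 kilograms → 81.51
  2408 grams = 2408e-3 kilograms = 2.408
  0.07117 megagrams = 0.07117e3 kilograms = 71.17
Sum: 3.611 + 81.51 + 2.408 + 71.17 = 158.699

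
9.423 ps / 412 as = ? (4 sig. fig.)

22870

(9.423e-12) / (412e-18) = 0.022871e6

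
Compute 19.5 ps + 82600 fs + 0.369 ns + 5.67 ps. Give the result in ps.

In ps:
  19.5 ps → 19.5
  82600 fs = 82600 × 10⁻³ ps = 82.6
  0.369 ns = 0.369 × 10³ ps = 369
  5.67 ps → 5.67
Sum: 19.5 + 82.6 + 369 + 5.67 = 476.77

476.77 ps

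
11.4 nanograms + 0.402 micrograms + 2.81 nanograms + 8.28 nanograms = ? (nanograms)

424.49 nanograms

In nanograms:
  11.4 nanograms → 11.4
  0.402 micrograms = 0.402 × 10³ nanograms = 402
  2.81 nanograms → 2.81
  8.28 nanograms → 8.28
Sum: 11.4 + 402 + 2.81 + 8.28 = 424.49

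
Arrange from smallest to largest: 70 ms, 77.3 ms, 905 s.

70 ms = 0.07 s
77.3 ms = 0.0773 s
905 s = 905 s

70 ms < 77.3 ms < 905 s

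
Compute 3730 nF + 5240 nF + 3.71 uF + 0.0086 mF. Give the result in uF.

21.28 uF

In uF:
  3730 nF = 3730 × 10^-3 uF = 3.73
  5240 nF = 5240 × 10^-3 uF = 5.24
  3.71 uF → 3.71
  0.0086 mF = 0.0086 × 10^3 uF = 8.6
Sum: 3.73 + 5.24 + 3.71 + 8.6 = 21.28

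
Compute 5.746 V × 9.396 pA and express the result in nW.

5.746 × 9.396 × 10⁻¹² = 53.989416 × 10⁻¹² W

0.053989416 nW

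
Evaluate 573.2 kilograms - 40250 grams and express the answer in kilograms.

532.95 kilograms

In kilograms:
  573.2 kilograms → 573.2
  40250 grams = 40250 × 10^-3 kilograms = 40.25
Difference: 573.2 - 40.25 = 532.95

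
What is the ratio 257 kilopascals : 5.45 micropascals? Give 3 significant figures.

47200000000

(257 × 10^3) / (5.45 × 10^-6) = 47.16 × 10^9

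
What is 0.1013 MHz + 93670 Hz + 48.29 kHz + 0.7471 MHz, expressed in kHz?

In kHz:
  0.1013 MHz = 0.1013 × 10³ kHz = 101.3
  93670 Hz = 93670 × 10⁻³ kHz = 93.67
  48.29 kHz → 48.29
  0.7471 MHz = 0.7471 × 10³ kHz = 747.1
Sum: 101.3 + 93.67 + 48.29 + 747.1 = 990.36

990.36 kHz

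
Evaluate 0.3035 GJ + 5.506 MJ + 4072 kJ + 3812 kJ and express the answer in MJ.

In MJ:
  0.3035 GJ = 0.3035e3 MJ = 303.5
  5.506 MJ → 5.506
  4072 kJ = 4072e-3 MJ = 4.072
  3812 kJ = 3812e-3 MJ = 3.812
Sum: 303.5 + 5.506 + 4.072 + 3.812 = 316.89

316.89 MJ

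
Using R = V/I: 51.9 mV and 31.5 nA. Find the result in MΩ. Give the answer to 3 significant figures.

(51.9e-3) / (31.5e-9) = 1.6476e6 Ω

1.65 MΩ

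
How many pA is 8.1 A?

8100000000000 pA

(no prefix) = 10⁰, pico = 10⁻¹²; factor is 10¹².
8.1 × 10¹² = 8100000000000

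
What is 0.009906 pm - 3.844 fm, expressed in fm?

6.062 fm

In fm:
  0.009906 pm = 0.009906e3 fm = 9.906
  3.844 fm → 3.844
Difference: 9.906 - 3.844 = 6.062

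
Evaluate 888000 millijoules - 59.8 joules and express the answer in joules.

828.2 joules

In joules:
  888000 millijoules = 888000e-3 joules = 888
  59.8 joules → 59.8
Difference: 888 - 59.8 = 828.2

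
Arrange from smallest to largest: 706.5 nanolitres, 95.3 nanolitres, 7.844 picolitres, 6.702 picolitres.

706.5 nanolitres = 0.0000007065 litres
95.3 nanolitres = 0.0000000953 litres
7.844 picolitres = 0.000000000007844 litres
6.702 picolitres = 0.000000000006702 litres

6.702 picolitres < 7.844 picolitres < 95.3 nanolitres < 706.5 nanolitres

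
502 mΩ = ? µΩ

502000 µΩ

milli = 10^-3, micro = 10^-6; factor is 10^3.
502 × 10^3 = 502000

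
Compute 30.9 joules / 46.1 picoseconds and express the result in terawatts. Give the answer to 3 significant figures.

0.670 terawatts

(30.9) / (46.1e-12) = 0.67028e12 W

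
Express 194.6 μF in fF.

micro = 1e-6, femto = 1e-15; factor is 1e9.
194.6 × 1e9 = 194600000000

194600000000 fF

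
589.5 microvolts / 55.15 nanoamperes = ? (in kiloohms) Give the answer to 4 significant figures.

10.69 kiloohms

(589.5e-6) / (55.15e-9) = 10.689e3 Ω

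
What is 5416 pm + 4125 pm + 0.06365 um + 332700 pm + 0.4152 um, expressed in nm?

In nm:
  5416 pm = 5416e-3 nm = 5.416
  4125 pm = 4125e-3 nm = 4.125
  0.06365 um = 0.06365e3 nm = 63.65
  332700 pm = 332700e-3 nm = 332.7
  0.4152 um = 0.4152e3 nm = 415.2
Sum: 5.416 + 4.125 + 63.65 + 332.7 + 415.2 = 821.091

821.091 nm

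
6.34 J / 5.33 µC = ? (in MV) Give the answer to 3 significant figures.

(6.34) / (5.33e-6) = 1.1895e6 V

1.19 MV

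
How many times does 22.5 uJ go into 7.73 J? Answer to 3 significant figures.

(7.73) / (22.5 × 10^-6) = 0.3436 × 10^6

344000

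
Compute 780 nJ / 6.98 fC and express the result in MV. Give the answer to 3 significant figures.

112 MV

(780e-9) / (6.98e-15) = 111.75e6 V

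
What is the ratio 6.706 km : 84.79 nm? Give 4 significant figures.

79090000000

(6.706 × 10^3) / (84.79 × 10^-9) = 0.07909 × 10^12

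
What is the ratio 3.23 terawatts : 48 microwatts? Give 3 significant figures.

(3.23 × 10^12) / (48 × 10^-6) = 0.06729 × 10^18

67300000000000000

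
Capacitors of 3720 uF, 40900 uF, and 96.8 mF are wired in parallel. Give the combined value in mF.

141.42 mF

In mF:
  3720 uF = 3720e-3 mF = 3.72
  40900 uF = 40900e-3 mF = 40.9
  96.8 mF → 96.8
Sum: 3.72 + 40.9 + 96.8 = 141.42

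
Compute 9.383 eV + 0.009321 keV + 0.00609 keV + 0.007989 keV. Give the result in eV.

32.783 eV

In eV:
  9.383 eV → 9.383
  0.009321 keV = 0.009321e3 eV = 9.321
  0.00609 keV = 0.00609e3 eV = 6.09
  0.007989 keV = 0.007989e3 eV = 7.989
Sum: 9.383 + 9.321 + 6.09 + 7.989 = 32.783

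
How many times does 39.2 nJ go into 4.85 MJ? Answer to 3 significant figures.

(4.85 × 10^6) / (39.2 × 10^-9) = 0.1237 × 10^15

124000000000000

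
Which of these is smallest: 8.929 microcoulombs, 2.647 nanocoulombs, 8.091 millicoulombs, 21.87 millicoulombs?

2.647 nanocoulombs

8.929 microcoulombs = 0.000008929 coulombs
2.647 nanocoulombs = 0.000000002647 coulombs
8.091 millicoulombs = 0.008091 coulombs
21.87 millicoulombs = 0.02187 coulombs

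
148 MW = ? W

mega = 10⁶, (no prefix) = 10⁰; factor is 10⁶.
148 × 10⁶ = 148000000

148000000 W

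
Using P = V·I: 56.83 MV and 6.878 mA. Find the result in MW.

56.83 × 10^6 × 6.878 × 10^-3 = 390.87674 × 10^3 W

0.39087674 MW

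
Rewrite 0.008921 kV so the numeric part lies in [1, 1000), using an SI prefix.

= 8.921 V; mantissa already in [1, 1000).

8.921 V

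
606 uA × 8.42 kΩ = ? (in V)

5.10252 V

606 × 10^-6 × 8.42 × 10^3 = 5102.52 × 10^-3 V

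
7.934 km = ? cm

kilo = 1e3, centi = 1e-2; factor is 1e5.
7.934 × 1e5 = 793400

793400 cm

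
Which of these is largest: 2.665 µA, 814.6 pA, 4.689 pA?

2.665 µA

2.665 µA = 0.000002665 A
814.6 pA = 0.0000000008146 A
4.689 pA = 0.000000000004689 A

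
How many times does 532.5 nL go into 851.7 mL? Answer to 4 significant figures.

(851.7 × 10^-3) / (532.5 × 10^-9) = 1.5994 × 10^6

1599000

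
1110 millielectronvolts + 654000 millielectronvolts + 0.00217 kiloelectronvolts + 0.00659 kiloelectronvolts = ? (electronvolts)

663.87 electronvolts

In electronvolts:
  1110 millielectronvolts = 1110 × 10^-3 electronvolts = 1.11
  654000 millielectronvolts = 654000 × 10^-3 electronvolts = 654
  0.00217 kiloelectronvolts = 0.00217 × 10^3 electronvolts = 2.17
  0.00659 kiloelectronvolts = 0.00659 × 10^3 electronvolts = 6.59
Sum: 1.11 + 654 + 2.17 + 6.59 = 663.87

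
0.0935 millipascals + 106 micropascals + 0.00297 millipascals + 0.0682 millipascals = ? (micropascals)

270.67 micropascals

In micropascals:
  0.0935 millipascals = 0.0935 × 10³ micropascals = 93.5
  106 micropascals → 106
  0.00297 millipascals = 0.00297 × 10³ micropascals = 2.97
  0.0682 millipascals = 0.0682 × 10³ micropascals = 68.2
Sum: 93.5 + 106 + 2.97 + 68.2 = 270.67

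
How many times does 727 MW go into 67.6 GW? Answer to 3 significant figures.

93.0

(67.6 × 10⁹) / (727 × 10⁶) = 0.09298 × 10³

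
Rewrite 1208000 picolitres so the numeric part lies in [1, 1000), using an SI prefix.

= 1.208 × 10^-6 litres; 10^-6 is micro.

1.208 microlitres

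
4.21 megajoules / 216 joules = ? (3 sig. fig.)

(4.21 × 10⁶) / (216) = 0.01949 × 10⁶

19500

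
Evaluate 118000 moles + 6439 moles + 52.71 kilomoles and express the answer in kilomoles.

In kilomoles:
  118000 moles = 118000 × 10^-3 kilomoles = 118
  6439 moles = 6439 × 10^-3 kilomoles = 6.439
  52.71 kilomoles → 52.71
Sum: 118 + 6.439 + 52.71 = 177.149

177.149 kilomoles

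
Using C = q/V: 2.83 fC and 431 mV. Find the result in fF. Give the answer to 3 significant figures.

(2.83 × 10^-15) / (431 × 10^-3) = 0.0065661 × 10^-12 F

6.57 fF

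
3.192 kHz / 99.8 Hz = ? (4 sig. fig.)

31.98

(3.192e3) / (99.8) = 0.031984e3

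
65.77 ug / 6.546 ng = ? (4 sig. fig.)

10050

(65.77 × 10^-6) / (6.546 × 10^-9) = 10.047 × 10^3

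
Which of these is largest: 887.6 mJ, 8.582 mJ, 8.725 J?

8.725 J

887.6 mJ = 0.8876 J
8.582 mJ = 0.008582 J
8.725 J = 8.725 J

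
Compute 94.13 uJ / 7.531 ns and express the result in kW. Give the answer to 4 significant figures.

(94.13 × 10⁻⁶) / (7.531 × 10⁻⁹) = 12.499 × 10³ W

12.50 kW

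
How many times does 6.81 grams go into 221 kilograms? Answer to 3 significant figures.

(221 × 10³) / (6.81) = 32.45 × 10³

32500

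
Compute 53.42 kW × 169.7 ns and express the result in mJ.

9.065374 mJ

53.42e3 × 169.7e-9 = 9065.374e-6 J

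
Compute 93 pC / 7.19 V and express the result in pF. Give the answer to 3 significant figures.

(93 × 10^-12) / (7.19) = 12.935 × 10^-12 F

12.9 pF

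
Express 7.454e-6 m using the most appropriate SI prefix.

= 7.454e-6 m; 1e-6 is micro.

7.454 μm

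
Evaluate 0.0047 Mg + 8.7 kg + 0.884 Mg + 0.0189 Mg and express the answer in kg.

916.3 kg

In kg:
  0.0047 Mg = 0.0047 × 10³ kg = 4.7
  8.7 kg → 8.7
  0.884 Mg = 0.884 × 10³ kg = 884
  0.0189 Mg = 0.0189 × 10³ kg = 18.9
Sum: 4.7 + 8.7 + 884 + 18.9 = 916.3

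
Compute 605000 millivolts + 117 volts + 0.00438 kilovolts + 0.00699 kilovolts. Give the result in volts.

In volts:
  605000 millivolts = 605000e-3 volts = 605
  117 volts → 117
  0.00438 kilovolts = 0.00438e3 volts = 4.38
  0.00699 kilovolts = 0.00699e3 volts = 6.99
Sum: 605 + 117 + 4.38 + 6.99 = 733.37

733.37 volts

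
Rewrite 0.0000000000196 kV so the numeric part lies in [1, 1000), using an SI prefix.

= 19.6e-9 V; 1e-9 is nano.

19.6 nV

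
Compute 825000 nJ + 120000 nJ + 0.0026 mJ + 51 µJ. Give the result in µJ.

In µJ:
  825000 nJ = 825000 × 10⁻³ µJ = 825
  120000 nJ = 120000 × 10⁻³ µJ = 120
  0.0026 mJ = 0.0026 × 10³ µJ = 2.6
  51 µJ → 51
Sum: 825 + 120 + 2.6 + 51 = 998.6

998.6 µJ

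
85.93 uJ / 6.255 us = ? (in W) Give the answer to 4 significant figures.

13.74 W

(85.93e-6) / (6.255e-6) = 13.7378 W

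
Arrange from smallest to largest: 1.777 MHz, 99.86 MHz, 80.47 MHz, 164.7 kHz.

1.777 MHz = 1777000 Hz
99.86 MHz = 99860000 Hz
80.47 MHz = 80470000 Hz
164.7 kHz = 164700 Hz

164.7 kHz < 1.777 MHz < 80.47 MHz < 99.86 MHz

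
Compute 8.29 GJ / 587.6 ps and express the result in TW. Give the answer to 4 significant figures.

14110000 TW

(8.29 × 10^9) / (587.6 × 10^-12) = 0.0141082 × 10^21 W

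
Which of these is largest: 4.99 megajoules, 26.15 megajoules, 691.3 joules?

4.99 megajoules = 4990000 joules
26.15 megajoules = 26150000 joules
691.3 joules = 691.3 joules

26.15 megajoules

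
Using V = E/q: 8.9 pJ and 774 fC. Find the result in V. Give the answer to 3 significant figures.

(8.9e-12) / (774e-15) = 0.011499e3 V

11.5 V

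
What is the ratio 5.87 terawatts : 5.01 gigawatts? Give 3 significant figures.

(5.87 × 10¹²) / (5.01 × 10⁹) = 1.172 × 10³

1170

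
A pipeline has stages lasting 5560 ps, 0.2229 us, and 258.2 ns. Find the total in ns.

486.66 ns

In ns:
  5560 ps = 5560e-3 ns = 5.56
  0.2229 us = 0.2229e3 ns = 222.9
  258.2 ns → 258.2
Sum: 5.56 + 222.9 + 258.2 = 486.66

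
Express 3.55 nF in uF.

0.00355 uF

nano = 10^-9, micro = 10^-6; factor is 10^-3.
3.55 × 10^-3 = 0.00355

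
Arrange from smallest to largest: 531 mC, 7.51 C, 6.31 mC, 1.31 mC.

531 mC = 0.531 C
7.51 C = 7.51 C
6.31 mC = 0.00631 C
1.31 mC = 0.00131 C

1.31 mC < 6.31 mC < 531 mC < 7.51 C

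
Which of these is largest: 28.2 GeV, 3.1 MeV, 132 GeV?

132 GeV

28.2 GeV = 28200000000 eV
3.1 MeV = 3100000 eV
132 GeV = 132000000000 eV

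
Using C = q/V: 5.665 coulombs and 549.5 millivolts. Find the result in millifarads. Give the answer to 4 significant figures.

10310 millifarads

(5.665) / (549.5 × 10^-3) = 0.0103094 × 10^3 F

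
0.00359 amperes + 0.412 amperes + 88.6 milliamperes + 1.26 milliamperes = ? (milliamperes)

505.45 milliamperes

In milliamperes:
  0.00359 amperes = 0.00359 × 10³ milliamperes = 3.59
  0.412 amperes = 0.412 × 10³ milliamperes = 412
  88.6 milliamperes → 88.6
  1.26 milliamperes → 1.26
Sum: 3.59 + 412 + 88.6 + 1.26 = 505.45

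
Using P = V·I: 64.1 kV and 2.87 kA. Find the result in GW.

64.1e3 × 2.87e3 = 183.967e6 W

0.183967 GW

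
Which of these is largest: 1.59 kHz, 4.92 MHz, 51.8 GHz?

51.8 GHz

1.59 kHz = 1590 Hz
4.92 MHz = 4920000 Hz
51.8 GHz = 51800000000 Hz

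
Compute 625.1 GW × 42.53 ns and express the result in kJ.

26.585503 kJ

625.1e9 × 42.53e-9 = 26585.503 J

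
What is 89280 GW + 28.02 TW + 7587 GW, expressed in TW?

In TW:
  89280 GW = 89280 × 10^-3 TW = 89.28
  28.02 TW → 28.02
  7587 GW = 7587 × 10^-3 TW = 7.587
Sum: 89.28 + 28.02 + 7.587 = 124.887

124.887 TW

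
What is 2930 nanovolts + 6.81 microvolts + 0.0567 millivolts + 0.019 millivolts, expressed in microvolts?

85.44 microvolts

In microvolts:
  2930 nanovolts = 2930 × 10⁻³ microvolts = 2.93
  6.81 microvolts → 6.81
  0.0567 millivolts = 0.0567 × 10³ microvolts = 56.7
  0.019 millivolts = 0.019 × 10³ microvolts = 19
Sum: 2.93 + 6.81 + 56.7 + 19 = 85.44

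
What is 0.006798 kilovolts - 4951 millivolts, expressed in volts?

1.847 volts

In volts:
  0.006798 kilovolts = 0.006798 × 10^3 volts = 6.798
  4951 millivolts = 4951 × 10^-3 volts = 4.951
Difference: 6.798 - 4.951 = 1.847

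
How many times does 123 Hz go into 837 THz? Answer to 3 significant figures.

(837e12) / (123) = 6.805e12

6800000000000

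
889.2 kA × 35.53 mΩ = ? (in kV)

889.2 × 10³ × 35.53 × 10⁻³ = 31593.276 V

31.593276 kV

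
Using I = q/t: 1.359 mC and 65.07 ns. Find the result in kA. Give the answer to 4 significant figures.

20.89 kA

(1.359 × 10^-3) / (65.07 × 10^-9) = 0.0208852 × 10^6 A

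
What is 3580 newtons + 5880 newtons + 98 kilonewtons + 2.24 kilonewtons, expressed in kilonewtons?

In kilonewtons:
  3580 newtons = 3580e-3 kilonewtons = 3.58
  5880 newtons = 5880e-3 kilonewtons = 5.88
  98 kilonewtons → 98
  2.24 kilonewtons → 2.24
Sum: 3.58 + 5.88 + 98 + 2.24 = 109.7

109.7 kilonewtons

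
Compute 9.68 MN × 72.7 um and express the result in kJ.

0.703736 kJ

9.68 × 10⁶ × 72.7 × 10⁻⁶ = 703.736 J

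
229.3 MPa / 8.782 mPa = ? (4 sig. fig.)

26110000000

(229.3 × 10⁶) / (8.782 × 10⁻³) = 26.11 × 10⁹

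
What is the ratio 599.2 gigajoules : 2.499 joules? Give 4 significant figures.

239800000000

(599.2 × 10⁹) / (2.499) = 239.78 × 10⁹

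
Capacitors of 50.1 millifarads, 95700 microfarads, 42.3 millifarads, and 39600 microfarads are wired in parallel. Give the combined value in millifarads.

In millifarads:
  50.1 millifarads → 50.1
  95700 microfarads = 95700e-3 millifarads = 95.7
  42.3 millifarads → 42.3
  39600 microfarads = 39600e-3 millifarads = 39.6
Sum: 50.1 + 95.7 + 42.3 + 39.6 = 227.7

227.7 millifarads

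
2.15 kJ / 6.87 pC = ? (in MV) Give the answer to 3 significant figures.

313000000 MV

(2.15 × 10^3) / (6.87 × 10^-12) = 0.31295 × 10^15 V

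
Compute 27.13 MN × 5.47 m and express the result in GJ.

0.1484011 GJ

27.13 × 10⁶ × 5.47 = 148.4011 × 10⁶ J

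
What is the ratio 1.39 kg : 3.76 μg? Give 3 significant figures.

(1.39 × 10^3) / (3.76 × 10^-6) = 0.3697 × 10^9

370000000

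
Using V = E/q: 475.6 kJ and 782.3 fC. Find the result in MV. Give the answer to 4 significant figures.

608000000000 MV

(475.6e3) / (782.3e-15) = 0.607951e18 V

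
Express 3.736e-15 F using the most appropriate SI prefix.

3.736 fF

= 3.736e-15 F; 1e-15 is femto.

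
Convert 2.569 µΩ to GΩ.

micro = 10⁻⁶, giga = 10⁹; factor is 10⁻¹⁵.
2.569 × 10⁻¹⁵ = 0.000000000000002569

0.000000000000002569 GΩ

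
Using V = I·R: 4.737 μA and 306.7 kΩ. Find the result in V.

1.4528379 V

4.737e-6 × 306.7e3 = 1452.8379e-3 V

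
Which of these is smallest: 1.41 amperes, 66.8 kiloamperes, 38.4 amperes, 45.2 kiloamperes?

1.41 amperes

1.41 amperes = 1.41 amperes
66.8 kiloamperes = 66800 amperes
38.4 amperes = 38.4 amperes
45.2 kiloamperes = 45200 amperes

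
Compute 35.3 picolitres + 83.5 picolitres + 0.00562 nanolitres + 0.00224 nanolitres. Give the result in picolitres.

In picolitres:
  35.3 picolitres → 35.3
  83.5 picolitres → 83.5
  0.00562 nanolitres = 0.00562 × 10^3 picolitres = 5.62
  0.00224 nanolitres = 0.00224 × 10^3 picolitres = 2.24
Sum: 35.3 + 83.5 + 5.62 + 2.24 = 126.66

126.66 picolitres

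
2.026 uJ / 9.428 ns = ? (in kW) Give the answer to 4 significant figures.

(2.026e-6) / (9.428e-9) = 0.214892e3 W

0.2149 kW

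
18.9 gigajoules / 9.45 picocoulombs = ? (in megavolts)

(18.9 × 10⁹) / (9.45 × 10⁻¹²) = 2 × 10²¹ V

2000000000000000 megavolts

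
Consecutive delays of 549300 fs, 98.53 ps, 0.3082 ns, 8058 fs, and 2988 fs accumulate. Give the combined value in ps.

967.076 ps

In ps:
  549300 fs = 549300e-3 ps = 549.3
  98.53 ps → 98.53
  0.3082 ns = 0.3082e3 ps = 308.2
  8058 fs = 8058e-3 ps = 8.058
  2988 fs = 2988e-3 ps = 2.988
Sum: 549.3 + 98.53 + 308.2 + 8.058 + 2.988 = 967.076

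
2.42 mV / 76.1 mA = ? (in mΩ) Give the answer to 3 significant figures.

(2.42 × 10^-3) / (76.1 × 10^-3) = 0.0318 Ω

31.8 mΩ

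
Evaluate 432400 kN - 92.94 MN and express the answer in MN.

339.46 MN

In MN:
  432400 kN = 432400e-3 MN = 432.4
  92.94 MN → 92.94
Difference: 432.4 - 92.94 = 339.46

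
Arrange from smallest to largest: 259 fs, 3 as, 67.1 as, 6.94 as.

259 fs = 0.000000000000259 s
3 as = 0.000000000000000003 s
67.1 as = 0.0000000000000000671 s
6.94 as = 0.00000000000000000694 s

3 as < 6.94 as < 67.1 as < 259 fs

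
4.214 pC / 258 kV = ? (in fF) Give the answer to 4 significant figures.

(4.214 × 10^-12) / (258 × 10^3) = 0.0163333 × 10^-15 F

0.01633 fF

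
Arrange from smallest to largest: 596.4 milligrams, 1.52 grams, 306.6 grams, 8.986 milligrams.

8.986 milligrams < 596.4 milligrams < 1.52 grams < 306.6 grams

596.4 milligrams = 0.5964 grams
1.52 grams = 1.52 grams
306.6 grams = 306.6 grams
8.986 milligrams = 0.008986 grams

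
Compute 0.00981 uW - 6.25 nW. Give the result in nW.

In nW:
  0.00981 uW = 0.00981 × 10^3 nW = 9.81
  6.25 nW → 6.25
Difference: 9.81 - 6.25 = 3.56

3.56 nW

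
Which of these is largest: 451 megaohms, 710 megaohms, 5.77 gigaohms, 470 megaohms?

451 megaohms = 451000000 ohms
710 megaohms = 710000000 ohms
5.77 gigaohms = 5770000000 ohms
470 megaohms = 470000000 ohms

5.77 gigaohms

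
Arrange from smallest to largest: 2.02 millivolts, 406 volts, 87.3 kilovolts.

2.02 millivolts = 0.00202 volts
406 volts = 406 volts
87.3 kilovolts = 87300 volts

2.02 millivolts < 406 volts < 87.3 kilovolts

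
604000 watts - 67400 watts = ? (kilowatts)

In kilowatts:
  604000 watts = 604000e-3 kilowatts = 604
  67400 watts = 67400e-3 kilowatts = 67.4
Difference: 604 - 67.4 = 536.6

536.6 kilowatts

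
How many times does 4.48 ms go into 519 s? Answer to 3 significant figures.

(519) / (4.48 × 10⁻³) = 115.8 × 10³

116000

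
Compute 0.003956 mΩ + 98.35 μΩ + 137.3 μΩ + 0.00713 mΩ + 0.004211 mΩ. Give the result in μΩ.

250.947 μΩ

In μΩ:
  0.003956 mΩ = 0.003956 × 10³ μΩ = 3.956
  98.35 μΩ → 98.35
  137.3 μΩ → 137.3
  0.00713 mΩ = 0.00713 × 10³ μΩ = 7.13
  0.004211 mΩ = 0.004211 × 10³ μΩ = 4.211
Sum: 3.956 + 98.35 + 137.3 + 7.13 + 4.211 = 250.947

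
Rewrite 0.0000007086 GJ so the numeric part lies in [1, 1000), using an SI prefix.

708.6 J

= 708.6 J; mantissa already in [1, 1000).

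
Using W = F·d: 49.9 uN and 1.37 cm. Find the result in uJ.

0.68363 uJ

49.9 × 10^-6 × 1.37 × 10^-2 = 68.363 × 10^-8 J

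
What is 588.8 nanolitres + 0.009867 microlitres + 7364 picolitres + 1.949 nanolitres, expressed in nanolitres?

607.98 nanolitres

In nanolitres:
  588.8 nanolitres → 588.8
  0.009867 microlitres = 0.009867e3 nanolitres = 9.867
  7364 picolitres = 7364e-3 nanolitres = 7.364
  1.949 nanolitres → 1.949
Sum: 588.8 + 9.867 + 7.364 + 1.949 = 607.98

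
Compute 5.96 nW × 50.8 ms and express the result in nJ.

5.96e-9 × 50.8e-3 = 302.768e-12 J

0.302768 nJ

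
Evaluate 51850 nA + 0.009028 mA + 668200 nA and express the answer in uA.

In uA:
  51850 nA = 51850 × 10^-3 uA = 51.85
  0.009028 mA = 0.009028 × 10^3 uA = 9.028
  668200 nA = 668200 × 10^-3 uA = 668.2
Sum: 51.85 + 9.028 + 668.2 = 729.078

729.078 uA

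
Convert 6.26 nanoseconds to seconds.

nano = 10⁻⁹, (no prefix) = 10⁰; factor is 10⁻⁹.
6.26 × 10⁻⁹ = 0.00000000626

0.00000000626 seconds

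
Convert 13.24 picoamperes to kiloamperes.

pico = 10^-12, kilo = 10^3; factor is 10^-15.
13.24 × 10^-15 = 0.00000000000001324

0.00000000000001324 kiloamperes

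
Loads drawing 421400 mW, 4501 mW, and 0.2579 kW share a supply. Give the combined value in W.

In W:
  421400 mW = 421400 × 10⁻³ W = 421.4
  4501 mW = 4501 × 10⁻³ W = 4.501
  0.2579 kW = 0.2579 × 10³ W = 257.9
Sum: 421.4 + 4.501 + 257.9 = 683.801

683.801 W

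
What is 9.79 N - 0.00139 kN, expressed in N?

8.4 N

In N:
  9.79 N → 9.79
  0.00139 kN = 0.00139e3 N = 1.39
Difference: 9.79 - 1.39 = 8.4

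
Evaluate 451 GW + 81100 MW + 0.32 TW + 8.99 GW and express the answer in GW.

In GW:
  451 GW → 451
  81100 MW = 81100 × 10⁻³ GW = 81.1
  0.32 TW = 0.32 × 10³ GW = 320
  8.99 GW → 8.99
Sum: 451 + 81.1 + 320 + 8.99 = 861.09

861.09 GW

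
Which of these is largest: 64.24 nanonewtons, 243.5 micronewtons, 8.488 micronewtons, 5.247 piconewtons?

64.24 nanonewtons = 0.00000006424 newtons
243.5 micronewtons = 0.0002435 newtons
8.488 micronewtons = 0.000008488 newtons
5.247 piconewtons = 0.000000000005247 newtons

243.5 micronewtons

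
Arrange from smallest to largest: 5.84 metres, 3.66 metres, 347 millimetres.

347 millimetres < 3.66 metres < 5.84 metres

5.84 metres = 5.84 metres
3.66 metres = 3.66 metres
347 millimetres = 0.347 metres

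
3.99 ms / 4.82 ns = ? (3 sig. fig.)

828000

(3.99 × 10⁻³) / (4.82 × 10⁻⁹) = 0.8278 × 10⁶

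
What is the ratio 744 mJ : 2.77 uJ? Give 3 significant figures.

269000

(744e-3) / (2.77e-6) = 268.6e3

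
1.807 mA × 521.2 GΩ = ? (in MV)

941.8084 MV

1.807 × 10^-3 × 521.2 × 10^9 = 941.8084 × 10^6 V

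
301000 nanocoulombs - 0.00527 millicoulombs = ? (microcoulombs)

295.73 microcoulombs

In microcoulombs:
  301000 nanocoulombs = 301000 × 10^-3 microcoulombs = 301
  0.00527 millicoulombs = 0.00527 × 10^3 microcoulombs = 5.27
Difference: 301 - 5.27 = 295.73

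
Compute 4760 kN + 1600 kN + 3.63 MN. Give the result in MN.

In MN:
  4760 kN = 4760e-3 MN = 4.76
  1600 kN = 1600e-3 MN = 1.6
  3.63 MN → 3.63
Sum: 4.76 + 1.6 + 3.63 = 9.99

9.99 MN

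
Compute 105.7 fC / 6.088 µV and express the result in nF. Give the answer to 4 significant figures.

17.36 nF

(105.7 × 10⁻¹⁵) / (6.088 × 10⁻⁶) = 17.362 × 10⁻⁹ F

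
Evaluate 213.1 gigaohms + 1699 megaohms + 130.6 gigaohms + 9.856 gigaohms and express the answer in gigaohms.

In gigaohms:
  213.1 gigaohms → 213.1
  1699 megaohms = 1699 × 10^-3 gigaohms = 1.699
  130.6 gigaohms → 130.6
  9.856 gigaohms → 9.856
Sum: 213.1 + 1.699 + 130.6 + 9.856 = 355.255

355.255 gigaohms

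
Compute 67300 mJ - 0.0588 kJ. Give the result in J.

In J:
  67300 mJ = 67300e-3 J = 67.3
  0.0588 kJ = 0.0588e3 J = 58.8
Difference: 67.3 - 58.8 = 8.5

8.5 J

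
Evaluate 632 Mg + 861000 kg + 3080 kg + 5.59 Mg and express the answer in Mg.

1501.67 Mg

In Mg:
  632 Mg → 632
  861000 kg = 861000 × 10⁻³ Mg = 861
  3080 kg = 3080 × 10⁻³ Mg = 3.08
  5.59 Mg → 5.59
Sum: 632 + 861 + 3.08 + 5.59 = 1501.67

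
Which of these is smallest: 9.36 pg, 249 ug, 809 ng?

9.36 pg

9.36 pg = 0.00000000000936 g
249 ug = 0.000249 g
809 ng = 0.000000809 g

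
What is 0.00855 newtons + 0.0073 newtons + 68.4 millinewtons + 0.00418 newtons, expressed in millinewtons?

88.43 millinewtons

In millinewtons:
  0.00855 newtons = 0.00855e3 millinewtons = 8.55
  0.0073 newtons = 0.0073e3 millinewtons = 7.3
  68.4 millinewtons → 68.4
  0.00418 newtons = 0.00418e3 millinewtons = 4.18
Sum: 8.55 + 7.3 + 68.4 + 4.18 = 88.43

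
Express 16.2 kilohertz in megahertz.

kilo = 10^3, mega = 10^6; factor is 10^-3.
16.2 × 10^-3 = 0.0162

0.0162 megahertz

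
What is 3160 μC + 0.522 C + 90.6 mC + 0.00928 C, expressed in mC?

625.04 mC

In mC:
  3160 μC = 3160e-3 mC = 3.16
  0.522 C = 0.522e3 mC = 522
  90.6 mC → 90.6
  0.00928 C = 0.00928e3 mC = 9.28
Sum: 3.16 + 522 + 90.6 + 9.28 = 625.04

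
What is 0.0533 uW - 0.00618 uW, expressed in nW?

47.12 nW

In nW:
  0.0533 uW = 0.0533e3 nW = 53.3
  0.00618 uW = 0.00618e3 nW = 6.18
Difference: 53.3 - 6.18 = 47.12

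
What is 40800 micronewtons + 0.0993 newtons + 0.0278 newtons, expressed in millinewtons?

In millinewtons:
  40800 micronewtons = 40800e-3 millinewtons = 40.8
  0.0993 newtons = 0.0993e3 millinewtons = 99.3
  0.0278 newtons = 0.0278e3 millinewtons = 27.8
Sum: 40.8 + 99.3 + 27.8 = 167.9

167.9 millinewtons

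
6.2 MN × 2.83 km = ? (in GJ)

17.546 GJ

6.2e6 × 2.83e3 = 17.546e9 J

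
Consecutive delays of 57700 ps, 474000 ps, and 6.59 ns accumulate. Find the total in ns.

In ns:
  57700 ps = 57700 × 10^-3 ns = 57.7
  474000 ps = 474000 × 10^-3 ns = 474
  6.59 ns → 6.59
Sum: 57.7 + 474 + 6.59 = 538.29

538.29 ns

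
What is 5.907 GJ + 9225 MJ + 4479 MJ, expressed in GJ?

19.611 GJ

In GJ:
  5.907 GJ → 5.907
  9225 MJ = 9225e-3 GJ = 9.225
  4479 MJ = 4479e-3 GJ = 4.479
Sum: 5.907 + 9.225 + 4.479 = 19.611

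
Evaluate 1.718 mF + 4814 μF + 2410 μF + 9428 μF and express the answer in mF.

In mF:
  1.718 mF → 1.718
  4814 μF = 4814 × 10^-3 mF = 4.814
  2410 μF = 2410 × 10^-3 mF = 2.41
  9428 μF = 9428 × 10^-3 mF = 9.428
Sum: 1.718 + 4.814 + 2.41 + 9.428 = 18.37

18.37 mF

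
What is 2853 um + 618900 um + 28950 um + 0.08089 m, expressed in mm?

In mm:
  2853 um = 2853 × 10⁻³ mm = 2.853
  618900 um = 618900 × 10⁻³ mm = 618.9
  28950 um = 28950 × 10⁻³ mm = 28.95
  0.08089 m = 0.08089 × 10³ mm = 80.89
Sum: 2.853 + 618.9 + 28.95 + 80.89 = 731.593

731.593 mm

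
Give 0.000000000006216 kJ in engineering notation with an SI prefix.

= 6.216 × 10^-9 J; 10^-9 is nano.

6.216 nJ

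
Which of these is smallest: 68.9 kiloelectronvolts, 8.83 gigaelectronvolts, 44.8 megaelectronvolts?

68.9 kiloelectronvolts

68.9 kiloelectronvolts = 68900 electronvolts
8.83 gigaelectronvolts = 8830000000 electronvolts
44.8 megaelectronvolts = 44800000 electronvolts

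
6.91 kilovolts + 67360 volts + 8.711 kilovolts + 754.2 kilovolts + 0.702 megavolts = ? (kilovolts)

1539.181 kilovolts

In kilovolts:
  6.91 kilovolts → 6.91
  67360 volts = 67360 × 10⁻³ kilovolts = 67.36
  8.711 kilovolts → 8.711
  754.2 kilovolts → 754.2
  0.702 megavolts = 0.702 × 10³ kilovolts = 702
Sum: 6.91 + 67.36 + 8.711 + 754.2 + 702 = 1539.181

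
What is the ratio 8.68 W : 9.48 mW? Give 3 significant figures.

(8.68) / (9.48e-3) = 0.9156e3

916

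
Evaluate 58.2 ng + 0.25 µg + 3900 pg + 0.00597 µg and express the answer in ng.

In ng:
  58.2 ng → 58.2
  0.25 µg = 0.25 × 10^3 ng = 250
  3900 pg = 3900 × 10^-3 ng = 3.9
  0.00597 µg = 0.00597 × 10^3 ng = 5.97
Sum: 58.2 + 250 + 3.9 + 5.97 = 318.07

318.07 ng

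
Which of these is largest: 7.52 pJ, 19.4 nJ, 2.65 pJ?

19.4 nJ

7.52 pJ = 0.00000000000752 J
19.4 nJ = 0.0000000194 J
2.65 pJ = 0.00000000000265 J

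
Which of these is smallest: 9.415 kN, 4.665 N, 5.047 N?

4.665 N

9.415 kN = 9415 N
4.665 N = 4.665 N
5.047 N = 5.047 N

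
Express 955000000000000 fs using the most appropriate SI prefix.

955 ms

= 955 × 10^-3 s; 10^-3 is milli.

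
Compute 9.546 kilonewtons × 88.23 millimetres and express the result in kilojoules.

9.546 × 10³ × 88.23 × 10⁻³ = 842.24358 J

0.84224358 kilojoules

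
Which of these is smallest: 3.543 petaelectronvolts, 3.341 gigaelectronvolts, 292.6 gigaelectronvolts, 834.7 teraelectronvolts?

3.341 gigaelectronvolts

3.543 petaelectronvolts = 3543000000000000 electronvolts
3.341 gigaelectronvolts = 3341000000 electronvolts
292.6 gigaelectronvolts = 292600000000 electronvolts
834.7 teraelectronvolts = 834700000000000 electronvolts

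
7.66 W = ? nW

7660000000 nW

(no prefix) = 1e0, nano = 1e-9; factor is 1e9.
7.66 × 1e9 = 7660000000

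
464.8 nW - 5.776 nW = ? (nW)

In nW:
  464.8 nW → 464.8
  5.776 nW → 5.776
Difference: 464.8 - 5.776 = 459.024

459.024 nW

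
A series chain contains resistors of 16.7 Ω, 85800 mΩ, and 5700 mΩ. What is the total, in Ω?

In Ω:
  16.7 Ω → 16.7
  85800 mΩ = 85800e-3 Ω = 85.8
  5700 mΩ = 5700e-3 Ω = 5.7
Sum: 16.7 + 85.8 + 5.7 = 108.2

108.2 Ω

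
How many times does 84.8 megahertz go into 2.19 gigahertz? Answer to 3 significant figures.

(2.19e9) / (84.8e6) = 0.02583e3

25.8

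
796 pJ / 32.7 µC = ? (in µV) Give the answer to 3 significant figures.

(796 × 10^-12) / (32.7 × 10^-6) = 24.343 × 10^-6 V

24.3 µV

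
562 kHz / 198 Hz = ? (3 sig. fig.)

(562 × 10³) / (198) = 2.838 × 10³

2840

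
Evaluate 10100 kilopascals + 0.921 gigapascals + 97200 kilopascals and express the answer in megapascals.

1028.3 megapascals

In megapascals:
  10100 kilopascals = 10100e-3 megapascals = 10.1
  0.921 gigapascals = 0.921e3 megapascals = 921
  97200 kilopascals = 97200e-3 megapascals = 97.2
Sum: 10.1 + 921 + 97.2 = 1028.3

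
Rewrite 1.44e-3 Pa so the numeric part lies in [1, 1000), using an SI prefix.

1.44 mPa

= 1.44e-3 Pa; 1e-3 is milli.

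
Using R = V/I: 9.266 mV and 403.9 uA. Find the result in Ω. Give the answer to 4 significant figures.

22.94 Ω

(9.266 × 10^-3) / (403.9 × 10^-6) = 0.0229413 × 10^3 Ω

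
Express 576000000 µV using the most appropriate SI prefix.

= 576 V; mantissa already in [1, 1000).

576 V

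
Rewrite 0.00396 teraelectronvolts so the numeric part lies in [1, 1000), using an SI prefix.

3.96 gigaelectronvolts

= 3.96 × 10⁹ electronvolts; 10⁹ is giga.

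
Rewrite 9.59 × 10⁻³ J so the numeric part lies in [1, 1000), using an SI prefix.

= 9.59 × 10⁻³ J; 10⁻³ is milli.

9.59 mJ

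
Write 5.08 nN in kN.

0.00000000000508 kN

nano = 10⁻⁹, kilo = 10³; factor is 10⁻¹².
5.08 × 10⁻¹² = 0.00000000000508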